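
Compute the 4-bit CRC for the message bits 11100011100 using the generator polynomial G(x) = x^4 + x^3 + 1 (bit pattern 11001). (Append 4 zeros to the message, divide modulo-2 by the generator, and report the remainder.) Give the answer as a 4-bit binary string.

1111

Append 4 zeros: 111000111000000. Divide by 11001 (XOR where the leading bit is 1):
  pos 0: 11100 XOR 11001 = 00101
  pos 2: 10101 XOR 11001 = 01100
  pos 3: 11001 XOR 11001 = 00000
  pos 8: 10000 XOR 11001 = 01001
  pos 9: 10010 XOR 11001 = 01011
  pos 10: 10110 XOR 11001 = 01111
Remainder (last 4 bits) = 1111. This is the CRC / FCS.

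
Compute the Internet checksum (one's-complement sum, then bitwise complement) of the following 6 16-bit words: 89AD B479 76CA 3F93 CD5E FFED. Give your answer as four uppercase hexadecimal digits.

3E2E

One's-complement addition (fold any carry out of bit 15 back into bit 0):
  0x89AD + 0xB479 = 0x13E26 → wrap carry → 0x3E27
  0x3E27 + 0x76CA = 0x0B4F1
  0xB4F1 + 0x3F93 = 0x0F484
  0xF484 + 0xCD5E = 0x1C1E2 → wrap carry → 0xC1E3
  0xC1E3 + 0xFFED = 0x1C1D0 → wrap carry → 0xC1D1
One's-complement sum = 0xC1D1.
Checksum = ~0xC1D1 & 0xFFFF = 0x3E2E.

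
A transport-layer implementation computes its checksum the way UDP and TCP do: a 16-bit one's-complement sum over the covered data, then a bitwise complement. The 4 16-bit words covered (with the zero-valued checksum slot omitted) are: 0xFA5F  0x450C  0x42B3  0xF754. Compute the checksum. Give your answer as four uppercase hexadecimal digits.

One's-complement addition (fold any carry out of bit 15 back into bit 0):
  0xFA5F + 0x450C = 0x13F6B → wrap carry → 0x3F6C
  0x3F6C + 0x42B3 = 0x0821F
  0x821F + 0xF754 = 0x17973 → wrap carry → 0x7974
One's-complement sum = 0x7974.
Checksum = ~0x7974 & 0xFFFF = 0x868B.

868B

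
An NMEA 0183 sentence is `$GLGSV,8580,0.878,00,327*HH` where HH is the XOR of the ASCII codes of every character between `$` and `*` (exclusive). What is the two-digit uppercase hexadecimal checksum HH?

XOR the ASCII codes of the payload characters:
  'G' = 0x47 → acc = 0x47
  'L' = 0x4C → acc = 0x0B
  'G' = 0x47 → acc = 0x4C
  'S' = 0x53 → acc = 0x1F
  'V' = 0x56 → acc = 0x49
  ',' = 0x2C → acc = 0x65
  '8' = 0x38 → acc = 0x5D
  '5' = 0x35 → acc = 0x68
  '8' = 0x38 → acc = 0x50
  '0' = 0x30 → acc = 0x60
  ',' = 0x2C → acc = 0x4C
  '0' = 0x30 → acc = 0x7C
  '.' = 0x2E → acc = 0x52
  '8' = 0x38 → acc = 0x6A
  '7' = 0x37 → acc = 0x5D
  '8' = 0x38 → acc = 0x65
  ',' = 0x2C → acc = 0x49
  '0' = 0x30 → acc = 0x79
  '0' = 0x30 → acc = 0x49
  ',' = 0x2C → acc = 0x65
  '3' = 0x33 → acc = 0x56
  '2' = 0x32 → acc = 0x64
  '7' = 0x37 → acc = 0x53
Checksum = 0x53.

53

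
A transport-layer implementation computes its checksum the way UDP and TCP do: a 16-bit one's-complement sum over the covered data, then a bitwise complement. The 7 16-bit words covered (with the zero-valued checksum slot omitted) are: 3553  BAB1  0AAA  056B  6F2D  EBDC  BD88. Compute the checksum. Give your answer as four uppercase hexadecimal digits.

One's-complement addition (fold any carry out of bit 15 back into bit 0):
  0x3553 + 0xBAB1 = 0x0F004
  0xF004 + 0x0AAA = 0x0FAAE
  0xFAAE + 0x056B = 0x10019 → wrap carry → 0x001A
  0x001A + 0x6F2D = 0x06F47
  0x6F47 + 0xEBDC = 0x15B23 → wrap carry → 0x5B24
  0x5B24 + 0xBD88 = 0x118AC → wrap carry → 0x18AD
One's-complement sum = 0x18AD.
Checksum = ~0x18AD & 0xFFFF = 0xE752.

E752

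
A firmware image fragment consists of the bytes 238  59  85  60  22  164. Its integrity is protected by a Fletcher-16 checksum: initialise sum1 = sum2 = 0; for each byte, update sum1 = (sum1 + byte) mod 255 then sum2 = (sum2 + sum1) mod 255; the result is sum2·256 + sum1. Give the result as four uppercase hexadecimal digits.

9C76

Running sums (mod 255):
  after byte 0 (238): sum1=238, sum2=238
  after byte 1 (59): sum1=42, sum2=25
  after byte 2 (85): sum1=127, sum2=152
  after byte 3 (60): sum1=187, sum2=84
  after byte 4 (22): sum1=209, sum2=38
  after byte 5 (164): sum1=118, sum2=156
Checksum = sum2·256 + sum1 = 156·256 + 118 = 40054 = 0x9C76.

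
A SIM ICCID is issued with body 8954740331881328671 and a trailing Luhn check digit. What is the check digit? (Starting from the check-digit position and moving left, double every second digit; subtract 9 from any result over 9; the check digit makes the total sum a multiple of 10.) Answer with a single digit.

Partial digits right→left: 1 7 6 8 2 3 1 8 8 1 3 3 0 4 7 4 5 9 8
Double every second digit counting from the check-digit position (so the 1st, 3rd, 5th, ... of the partial from the right).
  doubled (with −9 where >9): 2 3 4 2 7 6 0 5 1 7 → sum 37
  kept as-is: 7 8 3 8 1 3 4 4 9 → sum 47
Total = 37 + 47 = 84.
Check digit = (10 − (84 mod 10)) mod 10 = 6.

6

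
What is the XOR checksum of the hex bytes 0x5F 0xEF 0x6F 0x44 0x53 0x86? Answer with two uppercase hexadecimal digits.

4E

XOR the bytes together:
  start with 0x5F
  0x5F ⊕ 0xEF = 0xB0
  0xB0 ⊕ 0x6F = 0xDF
  0xDF ⊕ 0x44 = 0x9B
  0x9B ⊕ 0x53 = 0xC8
  0xC8 ⊕ 0x86 = 0x4E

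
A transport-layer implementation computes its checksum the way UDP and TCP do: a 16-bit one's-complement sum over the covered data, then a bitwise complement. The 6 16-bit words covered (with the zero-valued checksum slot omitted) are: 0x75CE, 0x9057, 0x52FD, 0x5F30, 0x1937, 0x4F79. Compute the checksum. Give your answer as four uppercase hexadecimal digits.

One's-complement addition (fold any carry out of bit 15 back into bit 0):
  0x75CE + 0x9057 = 0x10625 → wrap carry → 0x0626
  0x0626 + 0x52FD = 0x05923
  0x5923 + 0x5F30 = 0x0B853
  0xB853 + 0x1937 = 0x0D18A
  0xD18A + 0x4F79 = 0x12103 → wrap carry → 0x2104
One's-complement sum = 0x2104.
Checksum = ~0x2104 & 0xFFFF = 0xDEFB.

DEFB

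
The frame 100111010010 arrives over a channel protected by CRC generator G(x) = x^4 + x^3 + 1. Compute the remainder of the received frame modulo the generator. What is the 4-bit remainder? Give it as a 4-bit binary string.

0000

Modulo-2 division of 100111010010 by 11001:
  pos 0: 10011 XOR 11001 = 01010
  pos 1: 10101 XOR 11001 = 01100
  pos 2: 11000 XOR 11001 = 00001
  pos 6: 11001 XOR 11001 = 00000
Remainder = 0000 (zero — the frame passes the CRC check).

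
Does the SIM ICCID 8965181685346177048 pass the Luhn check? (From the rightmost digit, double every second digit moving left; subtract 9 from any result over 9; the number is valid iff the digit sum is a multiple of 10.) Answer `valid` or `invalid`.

invalid

From the right, keep odd positions and double even positions (subtract 9 from any doubled value over 9):
  doubled (positions 2,4,...): 8 5 2 8 1 3 7 1 9 → sum 44
  kept (positions 1,3,...): 8 0 7 6 3 8 1 1 6 8 → sum 48
Total = 92.
92 mod 10 = 2, so the number is invalid.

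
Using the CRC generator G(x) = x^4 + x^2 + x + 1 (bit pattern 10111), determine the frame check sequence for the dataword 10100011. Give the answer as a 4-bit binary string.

1010

Append 4 zeros: 101000110000. Divide by 10111 (XOR where the leading bit is 1):
  pos 0: 10100 XOR 10111 = 00011
  pos 3: 11011 XOR 10111 = 01100
  pos 4: 11000 XOR 10111 = 01111
  pos 5: 11110 XOR 10111 = 01001
  pos 6: 10010 XOR 10111 = 00101
Remainder (last 4 bits) = 1010. This is the CRC / FCS.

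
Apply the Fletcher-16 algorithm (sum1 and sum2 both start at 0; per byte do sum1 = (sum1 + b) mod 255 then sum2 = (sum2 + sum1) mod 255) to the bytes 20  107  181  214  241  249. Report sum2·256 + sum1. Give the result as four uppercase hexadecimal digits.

Running sums (mod 255):
  after byte 0 (20): sum1=20, sum2=20
  after byte 1 (107): sum1=127, sum2=147
  after byte 2 (181): sum1=53, sum2=200
  after byte 3 (214): sum1=12, sum2=212
  after byte 4 (241): sum1=253, sum2=210
  after byte 5 (249): sum1=247, sum2=202
Checksum = sum2·256 + sum1 = 202·256 + 247 = 51959 = 0xCAF7.

CAF7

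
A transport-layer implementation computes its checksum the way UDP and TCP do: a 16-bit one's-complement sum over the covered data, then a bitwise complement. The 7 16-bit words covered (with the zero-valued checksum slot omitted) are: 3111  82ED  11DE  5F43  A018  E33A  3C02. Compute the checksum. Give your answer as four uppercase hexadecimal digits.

One's-complement addition (fold any carry out of bit 15 back into bit 0):
  0x3111 + 0x82ED = 0x0B3FE
  0xB3FE + 0x11DE = 0x0C5DC
  0xC5DC + 0x5F43 = 0x1251F → wrap carry → 0x2520
  0x2520 + 0xA018 = 0x0C538
  0xC538 + 0xE33A = 0x1A872 → wrap carry → 0xA873
  0xA873 + 0x3C02 = 0x0E475
One's-complement sum = 0xE475.
Checksum = ~0xE475 & 0xFFFF = 0x1B8A.

1B8A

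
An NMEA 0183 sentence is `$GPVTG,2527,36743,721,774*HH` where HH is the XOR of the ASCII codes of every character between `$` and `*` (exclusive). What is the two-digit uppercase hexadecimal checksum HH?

65

XOR the ASCII codes of the payload characters:
  'G' = 0x47 → acc = 0x47
  'P' = 0x50 → acc = 0x17
  'V' = 0x56 → acc = 0x41
  'T' = 0x54 → acc = 0x15
  'G' = 0x47 → acc = 0x52
  ',' = 0x2C → acc = 0x7E
  '2' = 0x32 → acc = 0x4C
  '5' = 0x35 → acc = 0x79
  '2' = 0x32 → acc = 0x4B
  '7' = 0x37 → acc = 0x7C
  ',' = 0x2C → acc = 0x50
  '3' = 0x33 → acc = 0x63
  '6' = 0x36 → acc = 0x55
  '7' = 0x37 → acc = 0x62
  '4' = 0x34 → acc = 0x56
  '3' = 0x33 → acc = 0x65
  ',' = 0x2C → acc = 0x49
  '7' = 0x37 → acc = 0x7E
  '2' = 0x32 → acc = 0x4C
  '1' = 0x31 → acc = 0x7D
  ',' = 0x2C → acc = 0x51
  '7' = 0x37 → acc = 0x66
  '7' = 0x37 → acc = 0x51
  '4' = 0x34 → acc = 0x65
Checksum = 0x65.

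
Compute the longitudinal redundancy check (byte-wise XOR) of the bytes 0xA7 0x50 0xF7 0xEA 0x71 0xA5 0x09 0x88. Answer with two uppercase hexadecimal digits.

XOR the bytes together:
  start with 0xA7
  0xA7 ⊕ 0x50 = 0xF7
  0xF7 ⊕ 0xF7 = 0x00
  0x00 ⊕ 0xEA = 0xEA
  0xEA ⊕ 0x71 = 0x9B
  0x9B ⊕ 0xA5 = 0x3E
  0x3E ⊕ 0x09 = 0x37
  0x37 ⊕ 0x88 = 0xBF

BF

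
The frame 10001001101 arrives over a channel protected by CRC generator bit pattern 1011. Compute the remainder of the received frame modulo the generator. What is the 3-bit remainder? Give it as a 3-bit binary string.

Modulo-2 division of 10001001101 by 1011:
  pos 0: 1000 XOR 1011 = 0011
  pos 2: 1110 XOR 1011 = 0101
  pos 3: 1010 XOR 1011 = 0001
  pos 6: 1110 XOR 1011 = 0101
  pos 7: 1011 XOR 1011 = 0000
Remainder = 000 (zero — the frame passes the CRC check).

000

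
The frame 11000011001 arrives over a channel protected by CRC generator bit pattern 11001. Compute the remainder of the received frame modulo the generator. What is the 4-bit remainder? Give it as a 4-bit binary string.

1111

Modulo-2 division of 11000011001 by 11001:
  pos 0: 11000 XOR 11001 = 00001
  pos 4: 10110 XOR 11001 = 01111
  pos 5: 11110 XOR 11001 = 00111
Remainder = 1111 (nonzero — an error is detected).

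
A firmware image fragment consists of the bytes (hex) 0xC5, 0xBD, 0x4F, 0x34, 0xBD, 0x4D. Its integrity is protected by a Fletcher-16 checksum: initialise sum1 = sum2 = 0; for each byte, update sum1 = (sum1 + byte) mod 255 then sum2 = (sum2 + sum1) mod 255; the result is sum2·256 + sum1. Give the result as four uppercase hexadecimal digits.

F912

Running sums (mod 255):
  after byte 0 (0xC5): sum1=197, sum2=197
  after byte 1 (0xBD): sum1=131, sum2=73
  after byte 2 (0x4F): sum1=210, sum2=28
  after byte 3 (0x34): sum1=7, sum2=35
  after byte 4 (0xBD): sum1=196, sum2=231
  after byte 5 (0x4D): sum1=18, sum2=249
Checksum = sum2·256 + sum1 = 249·256 + 18 = 63762 = 0xF912.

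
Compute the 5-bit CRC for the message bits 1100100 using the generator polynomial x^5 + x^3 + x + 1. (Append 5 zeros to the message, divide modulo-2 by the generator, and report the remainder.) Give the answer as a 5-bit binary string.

11001

Append 5 zeros: 110010000000. Divide by 101011 (XOR where the leading bit is 1):
  pos 0: 110010 XOR 101011 = 011001
  pos 1: 110010 XOR 101011 = 011001
  pos 2: 110010 XOR 101011 = 011001
  pos 3: 110010 XOR 101011 = 011001
  pos 4: 110010 XOR 101011 = 011001
  pos 5: 110010 XOR 101011 = 011001
  pos 6: 110010 XOR 101011 = 011001
Remainder (last 5 bits) = 11001. This is the CRC / FCS.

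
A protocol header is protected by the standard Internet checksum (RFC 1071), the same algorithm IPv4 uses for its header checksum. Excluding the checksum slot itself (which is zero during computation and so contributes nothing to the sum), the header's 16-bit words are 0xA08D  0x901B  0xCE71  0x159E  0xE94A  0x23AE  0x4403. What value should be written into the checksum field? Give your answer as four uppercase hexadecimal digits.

9A4A

One's-complement addition (fold any carry out of bit 15 back into bit 0):
  0xA08D + 0x901B = 0x130A8 → wrap carry → 0x30A9
  0x30A9 + 0xCE71 = 0x0FF1A
  0xFF1A + 0x159E = 0x114B8 → wrap carry → 0x14B9
  0x14B9 + 0xE94A = 0x0FE03
  0xFE03 + 0x23AE = 0x121B1 → wrap carry → 0x21B2
  0x21B2 + 0x4403 = 0x065B5
One's-complement sum = 0x65B5.
Checksum = ~0x65B5 & 0xFFFF = 0x9A4A.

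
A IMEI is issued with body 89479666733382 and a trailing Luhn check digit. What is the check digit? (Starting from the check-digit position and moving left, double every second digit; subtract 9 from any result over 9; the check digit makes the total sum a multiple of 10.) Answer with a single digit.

9

Partial digits right→left: 2 8 3 3 3 7 6 6 6 9 7 4 9 8
Double every second digit counting from the check-digit position (so the 1st, 3rd, 5th, ... of the partial from the right).
  doubled (with −9 where >9): 4 6 6 3 3 5 9 → sum 36
  kept as-is: 8 3 7 6 9 4 8 → sum 45
Total = 36 + 45 = 81.
Check digit = (10 − (81 mod 10)) mod 10 = 9.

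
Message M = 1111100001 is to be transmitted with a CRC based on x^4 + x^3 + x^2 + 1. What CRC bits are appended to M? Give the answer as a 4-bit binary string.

0101

Append 4 zeros: 11111000010000. Divide by 11101 (XOR where the leading bit is 1):
  pos 0: 11111 XOR 11101 = 00010
  pos 3: 10000 XOR 11101 = 01101
  pos 4: 11010 XOR 11101 = 00111
  pos 6: 11110 XOR 11101 = 00011
  pos 9: 11000 XOR 11101 = 00101
Remainder (last 4 bits) = 0101. This is the CRC / FCS.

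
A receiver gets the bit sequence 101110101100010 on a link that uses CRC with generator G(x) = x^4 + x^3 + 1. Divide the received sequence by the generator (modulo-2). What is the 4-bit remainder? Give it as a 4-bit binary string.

Modulo-2 division of 101110101100010 by 11001:
  pos 0: 10111 XOR 11001 = 01110
  pos 1: 11100 XOR 11001 = 00101
  pos 3: 10110 XOR 11001 = 01111
  pos 4: 11111 XOR 11001 = 00110
  pos 6: 11010 XOR 11001 = 00011
  pos 9: 11001 XOR 11001 = 00000
Remainder = 0000 (zero — the frame passes the CRC check).

0000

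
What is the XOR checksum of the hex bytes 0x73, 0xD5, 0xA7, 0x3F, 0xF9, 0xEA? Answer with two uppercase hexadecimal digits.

2D

XOR the bytes together:
  start with 0x73
  0x73 ⊕ 0xD5 = 0xA6
  0xA6 ⊕ 0xA7 = 0x01
  0x01 ⊕ 0x3F = 0x3E
  0x3E ⊕ 0xF9 = 0xC7
  0xC7 ⊕ 0xEA = 0x2D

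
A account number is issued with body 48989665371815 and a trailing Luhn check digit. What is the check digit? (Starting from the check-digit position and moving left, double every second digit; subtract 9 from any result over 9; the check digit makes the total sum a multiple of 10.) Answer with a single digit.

6

Partial digits right→left: 5 1 8 1 7 3 5 6 6 9 8 9 8 4
Double every second digit counting from the check-digit position (so the 1st, 3rd, 5th, ... of the partial from the right).
  doubled (with −9 where >9): 1 7 5 1 3 7 7 → sum 31
  kept as-is: 1 1 3 6 9 9 4 → sum 33
Total = 31 + 33 = 64.
Check digit = (10 − (64 mod 10)) mod 10 = 6.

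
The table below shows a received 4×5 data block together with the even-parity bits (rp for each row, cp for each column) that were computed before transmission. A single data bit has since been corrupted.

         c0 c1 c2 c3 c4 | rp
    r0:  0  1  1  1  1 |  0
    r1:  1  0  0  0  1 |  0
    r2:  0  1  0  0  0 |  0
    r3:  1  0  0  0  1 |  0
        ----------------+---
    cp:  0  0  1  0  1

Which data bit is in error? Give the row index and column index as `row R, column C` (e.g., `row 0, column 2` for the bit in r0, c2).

Recompute each row's even parity and compare to rp:
  r0: data parity 0, sent rp 0 → ok
  r1: data parity 0, sent rp 0 → ok
  r2: data parity 1, sent rp 0 → mismatch
  r3: data parity 0, sent rp 0 → ok
Recompute each column's even parity and compare to cp:
  c0: data parity 0, sent cp 0 → ok
  c1: data parity 0, sent cp 0 → ok
  c2: data parity 1, sent cp 1 → ok
  c3: data parity 1, sent cp 0 → mismatch
  c4: data parity 1, sent cp 1 → ok
Exactly one row (r2) and one column (c3) fail → the flipped bit is at their intersection.

row 2, column 3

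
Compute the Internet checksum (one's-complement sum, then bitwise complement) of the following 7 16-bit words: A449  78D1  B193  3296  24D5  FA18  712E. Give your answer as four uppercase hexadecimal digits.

One's-complement addition (fold any carry out of bit 15 back into bit 0):
  0xA449 + 0x78D1 = 0x11D1A → wrap carry → 0x1D1B
  0x1D1B + 0xB193 = 0x0CEAE
  0xCEAE + 0x3296 = 0x10144 → wrap carry → 0x0145
  0x0145 + 0x24D5 = 0x0261A
  0x261A + 0xFA18 = 0x12032 → wrap carry → 0x2033
  0x2033 + 0x712E = 0x09161
One's-complement sum = 0x9161.
Checksum = ~0x9161 & 0xFFFF = 0x6E9E.

6E9E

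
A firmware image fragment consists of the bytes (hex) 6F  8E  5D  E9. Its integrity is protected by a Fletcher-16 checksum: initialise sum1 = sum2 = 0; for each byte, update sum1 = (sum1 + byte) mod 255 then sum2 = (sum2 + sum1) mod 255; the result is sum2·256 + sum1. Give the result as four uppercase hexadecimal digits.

0E45

Running sums (mod 255):
  after byte 0 (6F): sum1=111, sum2=111
  after byte 1 (8E): sum1=253, sum2=109
  after byte 2 (5D): sum1=91, sum2=200
  after byte 3 (E9): sum1=69, sum2=14
Checksum = sum2·256 + sum1 = 14·256 + 69 = 3653 = 0x0E45.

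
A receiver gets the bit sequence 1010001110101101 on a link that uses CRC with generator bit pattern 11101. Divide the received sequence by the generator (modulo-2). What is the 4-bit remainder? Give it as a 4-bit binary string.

Modulo-2 division of 1010001110101101 by 11101:
  pos 0: 10100 XOR 11101 = 01001
  pos 1: 10010 XOR 11101 = 01111
  pos 2: 11111 XOR 11101 = 00010
  pos 5: 10110 XOR 11101 = 01011
  pos 6: 10111 XOR 11101 = 01010
  pos 7: 10100 XOR 11101 = 01001
  pos 8: 10011 XOR 11101 = 01110
  pos 9: 11101 XOR 11101 = 00000
Remainder = 0001 (nonzero — an error is detected).

0001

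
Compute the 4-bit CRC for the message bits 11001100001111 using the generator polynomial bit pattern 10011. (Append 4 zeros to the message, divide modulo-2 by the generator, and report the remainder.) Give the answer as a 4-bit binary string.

0110

Append 4 zeros: 110011000011110000. Divide by 10011 (XOR where the leading bit is 1):
  pos 0: 11001 XOR 10011 = 01010
  pos 1: 10101 XOR 10011 = 00110
  pos 3: 11000 XOR 10011 = 01011
  pos 4: 10110 XOR 10011 = 00101
  pos 6: 10101 XOR 10011 = 00110
  pos 8: 11011 XOR 10011 = 01000
  pos 9: 10001 XOR 10011 = 00010
  pos 12: 10000 XOR 10011 = 00011
Remainder (last 4 bits) = 0110. This is the CRC / FCS.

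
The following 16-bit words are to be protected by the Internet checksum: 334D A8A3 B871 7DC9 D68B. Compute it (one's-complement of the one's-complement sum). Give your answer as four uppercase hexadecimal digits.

One's-complement addition (fold any carry out of bit 15 back into bit 0):
  0x334D + 0xA8A3 = 0x0DBF0
  0xDBF0 + 0xB871 = 0x19461 → wrap carry → 0x9462
  0x9462 + 0x7DC9 = 0x1122B → wrap carry → 0x122C
  0x122C + 0xD68B = 0x0E8B7
One's-complement sum = 0xE8B7.
Checksum = ~0xE8B7 & 0xFFFF = 0x1748.

1748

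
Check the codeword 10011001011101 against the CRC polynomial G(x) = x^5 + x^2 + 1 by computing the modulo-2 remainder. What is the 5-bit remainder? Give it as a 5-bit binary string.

00000

Modulo-2 division of 10011001011101 by 100101:
  pos 0: 100110 XOR 100101 = 000011
  pos 4: 110101 XOR 100101 = 010000
  pos 5: 100001 XOR 100101 = 000100
  pos 8: 100101 XOR 100101 = 000000
Remainder = 00000 (zero — the frame passes the CRC check).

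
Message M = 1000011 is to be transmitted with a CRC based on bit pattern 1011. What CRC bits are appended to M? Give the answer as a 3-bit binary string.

001

Append 3 zeros: 1000011000. Divide by 1011 (XOR where the leading bit is 1):
  pos 0: 1000 XOR 1011 = 0011
  pos 2: 1101 XOR 1011 = 0110
  pos 3: 1101 XOR 1011 = 0110
  pos 4: 1100 XOR 1011 = 0111
  pos 5: 1110 XOR 1011 = 0101
  pos 6: 1010 XOR 1011 = 0001
Remainder (last 3 bits) = 001. This is the CRC / FCS.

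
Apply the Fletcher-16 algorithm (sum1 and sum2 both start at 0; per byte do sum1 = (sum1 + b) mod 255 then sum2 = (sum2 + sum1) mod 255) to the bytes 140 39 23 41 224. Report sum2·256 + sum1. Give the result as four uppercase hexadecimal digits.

D3D4

Running sums (mod 255):
  after byte 0 (140): sum1=140, sum2=140
  after byte 1 (39): sum1=179, sum2=64
  after byte 2 (23): sum1=202, sum2=11
  after byte 3 (41): sum1=243, sum2=254
  after byte 4 (224): sum1=212, sum2=211
Checksum = sum2·256 + sum1 = 211·256 + 212 = 54228 = 0xD3D4.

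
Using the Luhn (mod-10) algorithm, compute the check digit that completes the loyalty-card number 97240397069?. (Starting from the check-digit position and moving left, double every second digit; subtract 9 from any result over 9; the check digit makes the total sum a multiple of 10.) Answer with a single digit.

2

Partial digits right→left: 9 6 0 7 9 3 0 4 2 7 9
Double every second digit counting from the check-digit position (so the 1st, 3rd, 5th, ... of the partial from the right).
  doubled (with −9 where >9): 9 0 9 0 4 9 → sum 31
  kept as-is: 6 7 3 4 7 → sum 27
Total = 31 + 27 = 58.
Check digit = (10 − (58 mod 10)) mod 10 = 2.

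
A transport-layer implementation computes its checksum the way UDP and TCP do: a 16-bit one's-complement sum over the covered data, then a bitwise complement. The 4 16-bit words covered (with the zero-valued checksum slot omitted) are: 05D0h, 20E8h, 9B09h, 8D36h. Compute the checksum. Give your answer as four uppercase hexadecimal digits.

B107

One's-complement addition (fold any carry out of bit 15 back into bit 0):
  0x05D0 + 0x20E8 = 0x026B8
  0x26B8 + 0x9B09 = 0x0C1C1
  0xC1C1 + 0x8D36 = 0x14EF7 → wrap carry → 0x4EF8
One's-complement sum = 0x4EF8.
Checksum = ~0x4EF8 & 0xFFFF = 0xB107.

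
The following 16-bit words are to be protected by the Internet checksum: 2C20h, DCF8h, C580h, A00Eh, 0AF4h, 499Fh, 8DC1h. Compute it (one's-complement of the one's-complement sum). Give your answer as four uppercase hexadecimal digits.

One's-complement addition (fold any carry out of bit 15 back into bit 0):
  0x2C20 + 0xDCF8 = 0x10918 → wrap carry → 0x0919
  0x0919 + 0xC580 = 0x0CE99
  0xCE99 + 0xA00E = 0x16EA7 → wrap carry → 0x6EA8
  0x6EA8 + 0x0AF4 = 0x0799C
  0x799C + 0x499F = 0x0C33B
  0xC33B + 0x8DC1 = 0x150FC → wrap carry → 0x50FD
One's-complement sum = 0x50FD.
Checksum = ~0x50FD & 0xFFFF = 0xAF02.

AF02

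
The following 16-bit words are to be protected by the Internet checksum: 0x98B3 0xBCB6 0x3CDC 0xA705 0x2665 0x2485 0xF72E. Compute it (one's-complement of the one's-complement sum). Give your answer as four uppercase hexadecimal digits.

One's-complement addition (fold any carry out of bit 15 back into bit 0):
  0x98B3 + 0xBCB6 = 0x15569 → wrap carry → 0x556A
  0x556A + 0x3CDC = 0x09246
  0x9246 + 0xA705 = 0x1394B → wrap carry → 0x394C
  0x394C + 0x2665 = 0x05FB1
  0x5FB1 + 0x2485 = 0x08436
  0x8436 + 0xF72E = 0x17B64 → wrap carry → 0x7B65
One's-complement sum = 0x7B65.
Checksum = ~0x7B65 & 0xFFFF = 0x849A.

849A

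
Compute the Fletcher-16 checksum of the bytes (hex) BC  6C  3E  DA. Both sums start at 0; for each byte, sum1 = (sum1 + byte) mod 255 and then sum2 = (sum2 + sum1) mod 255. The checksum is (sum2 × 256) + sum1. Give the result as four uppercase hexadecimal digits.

Running sums (mod 255):
  after byte 0 (BC): sum1=188, sum2=188
  after byte 1 (6C): sum1=41, sum2=229
  after byte 2 (3E): sum1=103, sum2=77
  after byte 3 (DA): sum1=66, sum2=143
Checksum = sum2·256 + sum1 = 143·256 + 66 = 36674 = 0x8F42.

8F42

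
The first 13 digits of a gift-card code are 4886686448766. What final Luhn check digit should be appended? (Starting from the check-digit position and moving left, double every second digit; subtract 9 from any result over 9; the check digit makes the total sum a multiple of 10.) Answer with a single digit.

Partial digits right→left: 6 6 7 8 4 4 6 8 6 6 8 8 4
Double every second digit counting from the check-digit position (so the 1st, 3rd, 5th, ... of the partial from the right).
  doubled (with −9 where >9): 3 5 8 3 3 7 8 → sum 37
  kept as-is: 6 8 4 8 6 8 → sum 40
Total = 37 + 40 = 77.
Check digit = (10 − (77 mod 10)) mod 10 = 3.

3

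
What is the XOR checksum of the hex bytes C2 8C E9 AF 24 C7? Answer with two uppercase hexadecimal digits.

EB

XOR the bytes together:
  start with 0xC2
  0xC2 ⊕ 0x8C = 0x4E
  0x4E ⊕ 0xE9 = 0xA7
  0xA7 ⊕ 0xAF = 0x08
  0x08 ⊕ 0x24 = 0x2C
  0x2C ⊕ 0xC7 = 0xEB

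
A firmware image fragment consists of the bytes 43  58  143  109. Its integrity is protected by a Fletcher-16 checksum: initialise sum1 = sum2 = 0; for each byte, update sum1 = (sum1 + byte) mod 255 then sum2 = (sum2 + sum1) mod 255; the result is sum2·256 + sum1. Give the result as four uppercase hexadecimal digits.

E762

Running sums (mod 255):
  after byte 0 (43): sum1=43, sum2=43
  after byte 1 (58): sum1=101, sum2=144
  after byte 2 (143): sum1=244, sum2=133
  after byte 3 (109): sum1=98, sum2=231
Checksum = sum2·256 + sum1 = 231·256 + 98 = 59234 = 0xE762.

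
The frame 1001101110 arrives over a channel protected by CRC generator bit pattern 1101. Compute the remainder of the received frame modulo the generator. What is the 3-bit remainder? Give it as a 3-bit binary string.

010

Modulo-2 division of 1001101110 by 1101:
  pos 0: 1001 XOR 1101 = 0100
  pos 1: 1001 XOR 1101 = 0100
  pos 2: 1000 XOR 1101 = 0101
  pos 3: 1011 XOR 1101 = 0110
  pos 4: 1101 XOR 1101 = 0000
Remainder = 010 (nonzero — an error is detected).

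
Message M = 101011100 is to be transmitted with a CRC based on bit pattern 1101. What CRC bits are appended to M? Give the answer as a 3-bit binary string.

Append 3 zeros: 101011100000. Divide by 1101 (XOR where the leading bit is 1):
  pos 0: 1010 XOR 1101 = 0111
  pos 1: 1111 XOR 1101 = 0010
  pos 3: 1011 XOR 1101 = 0110
  pos 4: 1100 XOR 1101 = 0001
  pos 7: 1000 XOR 1101 = 0101
  pos 8: 1010 XOR 1101 = 0111
Remainder (last 3 bits) = 111. This is the CRC / FCS.

111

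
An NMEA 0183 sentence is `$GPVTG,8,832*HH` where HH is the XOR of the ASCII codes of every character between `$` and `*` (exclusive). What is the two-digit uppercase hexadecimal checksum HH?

XOR the ASCII codes of the payload characters:
  'G' = 0x47 → acc = 0x47
  'P' = 0x50 → acc = 0x17
  'V' = 0x56 → acc = 0x41
  'T' = 0x54 → acc = 0x15
  'G' = 0x47 → acc = 0x52
  ',' = 0x2C → acc = 0x7E
  '8' = 0x38 → acc = 0x46
  ',' = 0x2C → acc = 0x6A
  '8' = 0x38 → acc = 0x52
  '3' = 0x33 → acc = 0x61
  '2' = 0x32 → acc = 0x53
Checksum = 0x53.

53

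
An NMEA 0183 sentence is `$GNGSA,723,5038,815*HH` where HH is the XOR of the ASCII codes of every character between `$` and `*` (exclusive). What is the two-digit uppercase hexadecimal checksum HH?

74

XOR the ASCII codes of the payload characters:
  'G' = 0x47 → acc = 0x47
  'N' = 0x4E → acc = 0x09
  'G' = 0x47 → acc = 0x4E
  'S' = 0x53 → acc = 0x1D
  'A' = 0x41 → acc = 0x5C
  ',' = 0x2C → acc = 0x70
  '7' = 0x37 → acc = 0x47
  '2' = 0x32 → acc = 0x75
  '3' = 0x33 → acc = 0x46
  ',' = 0x2C → acc = 0x6A
  '5' = 0x35 → acc = 0x5F
  '0' = 0x30 → acc = 0x6F
  '3' = 0x33 → acc = 0x5C
  '8' = 0x38 → acc = 0x64
  ',' = 0x2C → acc = 0x48
  '8' = 0x38 → acc = 0x70
  '1' = 0x31 → acc = 0x41
  '5' = 0x35 → acc = 0x74
Checksum = 0x74.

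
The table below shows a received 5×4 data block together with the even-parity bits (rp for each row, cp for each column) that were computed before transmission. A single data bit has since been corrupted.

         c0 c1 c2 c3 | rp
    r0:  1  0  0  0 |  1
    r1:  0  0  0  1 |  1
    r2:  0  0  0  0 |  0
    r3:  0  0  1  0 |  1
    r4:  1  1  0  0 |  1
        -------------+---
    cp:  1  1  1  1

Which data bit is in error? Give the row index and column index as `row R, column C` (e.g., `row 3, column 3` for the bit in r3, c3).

Recompute each row's even parity and compare to rp:
  r0: data parity 1, sent rp 1 → ok
  r1: data parity 1, sent rp 1 → ok
  r2: data parity 0, sent rp 0 → ok
  r3: data parity 1, sent rp 1 → ok
  r4: data parity 0, sent rp 1 → mismatch
Recompute each column's even parity and compare to cp:
  c0: data parity 0, sent cp 1 → mismatch
  c1: data parity 1, sent cp 1 → ok
  c2: data parity 1, sent cp 1 → ok
  c3: data parity 1, sent cp 1 → ok
Exactly one row (r4) and one column (c0) fail → the flipped bit is at their intersection.

row 4, column 0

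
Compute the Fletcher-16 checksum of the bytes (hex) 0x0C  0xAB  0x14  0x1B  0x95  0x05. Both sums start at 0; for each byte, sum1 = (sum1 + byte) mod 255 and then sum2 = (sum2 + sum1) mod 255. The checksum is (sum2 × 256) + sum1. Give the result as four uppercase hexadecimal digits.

7481

Running sums (mod 255):
  after byte 0 (0x0C): sum1=12, sum2=12
  after byte 1 (0xAB): sum1=183, sum2=195
  after byte 2 (0x14): sum1=203, sum2=143
  after byte 3 (0x1B): sum1=230, sum2=118
  after byte 4 (0x95): sum1=124, sum2=242
  after byte 5 (0x05): sum1=129, sum2=116
Checksum = sum2·256 + sum1 = 116·256 + 129 = 29825 = 0x7481.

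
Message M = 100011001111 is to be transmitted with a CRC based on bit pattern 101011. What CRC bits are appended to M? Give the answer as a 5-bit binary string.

Append 5 zeros: 10001100111100000. Divide by 101011 (XOR where the leading bit is 1):
  pos 0: 100011 XOR 101011 = 001000
  pos 2: 100000 XOR 101011 = 001011
  pos 4: 101111 XOR 101011 = 000100
  pos 7: 100110 XOR 101011 = 001101
  pos 9: 110100 XOR 101011 = 011111
  pos 10: 111110 XOR 101011 = 010101
  pos 11: 101010 XOR 101011 = 000001
Remainder (last 5 bits) = 00001. This is the CRC / FCS.

00001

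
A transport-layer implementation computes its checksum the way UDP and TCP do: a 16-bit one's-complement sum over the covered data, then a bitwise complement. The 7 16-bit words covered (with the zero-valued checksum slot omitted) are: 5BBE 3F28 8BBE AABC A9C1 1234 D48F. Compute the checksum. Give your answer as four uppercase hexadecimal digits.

One's-complement addition (fold any carry out of bit 15 back into bit 0):
  0x5BBE + 0x3F28 = 0x09AE6
  0x9AE6 + 0x8BBE = 0x126A4 → wrap carry → 0x26A5
  0x26A5 + 0xAABC = 0x0D161
  0xD161 + 0xA9C1 = 0x17B22 → wrap carry → 0x7B23
  0x7B23 + 0x1234 = 0x08D57
  0x8D57 + 0xD48F = 0x161E6 → wrap carry → 0x61E7
One's-complement sum = 0x61E7.
Checksum = ~0x61E7 & 0xFFFF = 0x9E18.

9E18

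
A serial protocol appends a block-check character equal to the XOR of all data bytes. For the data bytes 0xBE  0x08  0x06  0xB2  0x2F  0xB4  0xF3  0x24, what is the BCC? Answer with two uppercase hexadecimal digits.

XOR the bytes together:
  start with 0xBE
  0xBE ⊕ 0x08 = 0xB6
  0xB6 ⊕ 0x06 = 0xB0
  0xB0 ⊕ 0xB2 = 0x02
  0x02 ⊕ 0x2F = 0x2D
  0x2D ⊕ 0xB4 = 0x99
  0x99 ⊕ 0xF3 = 0x6A
  0x6A ⊕ 0x24 = 0x4E

4E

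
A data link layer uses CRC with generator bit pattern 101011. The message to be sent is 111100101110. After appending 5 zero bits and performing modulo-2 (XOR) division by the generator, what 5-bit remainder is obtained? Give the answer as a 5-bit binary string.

Append 5 zeros: 11110010111000000. Divide by 101011 (XOR where the leading bit is 1):
  pos 0: 111100 XOR 101011 = 010111
  pos 1: 101111 XOR 101011 = 000100
  pos 4: 100011 XOR 101011 = 001000
  pos 6: 100010 XOR 101011 = 001001
  pos 8: 100100 XOR 101011 = 001111
  pos 10: 111100 XOR 101011 = 010111
  pos 11: 101110 XOR 101011 = 000101
Remainder (last 5 bits) = 00101. This is the CRC / FCS.

00101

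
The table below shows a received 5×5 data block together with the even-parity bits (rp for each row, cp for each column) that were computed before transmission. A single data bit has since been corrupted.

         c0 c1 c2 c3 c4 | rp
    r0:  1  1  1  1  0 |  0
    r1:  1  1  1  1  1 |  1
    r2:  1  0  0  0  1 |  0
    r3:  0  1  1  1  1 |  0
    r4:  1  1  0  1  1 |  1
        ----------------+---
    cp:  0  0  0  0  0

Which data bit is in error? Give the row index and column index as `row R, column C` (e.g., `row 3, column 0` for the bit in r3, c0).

Recompute each row's even parity and compare to rp:
  r0: data parity 0, sent rp 0 → ok
  r1: data parity 1, sent rp 1 → ok
  r2: data parity 0, sent rp 0 → ok
  r3: data parity 0, sent rp 0 → ok
  r4: data parity 0, sent rp 1 → mismatch
Recompute each column's even parity and compare to cp:
  c0: data parity 0, sent cp 0 → ok
  c1: data parity 0, sent cp 0 → ok
  c2: data parity 1, sent cp 0 → mismatch
  c3: data parity 0, sent cp 0 → ok
  c4: data parity 0, sent cp 0 → ok
Exactly one row (r4) and one column (c2) fail → the flipped bit is at their intersection.

row 4, column 2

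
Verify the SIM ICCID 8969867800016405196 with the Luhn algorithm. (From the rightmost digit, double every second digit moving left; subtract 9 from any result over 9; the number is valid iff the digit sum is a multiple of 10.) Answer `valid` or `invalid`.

valid

From the right, keep odd positions and double even positions (subtract 9 from any doubled value over 9):
  doubled (positions 2,4,...): 9 1 8 2 0 7 3 9 9 → sum 48
  kept (positions 1,3,...): 6 1 0 6 0 0 7 8 6 8 → sum 42
Total = 90.
90 mod 10 = 0, so the number is valid.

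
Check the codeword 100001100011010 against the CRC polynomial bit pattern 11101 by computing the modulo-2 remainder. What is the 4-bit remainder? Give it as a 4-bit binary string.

0000

Modulo-2 division of 100001100011010 by 11101:
  pos 0: 10000 XOR 11101 = 01101
  pos 1: 11011 XOR 11101 = 00110
  pos 3: 11010 XOR 11101 = 00111
  pos 5: 11100 XOR 11101 = 00001
  pos 9: 11101 XOR 11101 = 00000
Remainder = 0000 (zero — the frame passes the CRC check).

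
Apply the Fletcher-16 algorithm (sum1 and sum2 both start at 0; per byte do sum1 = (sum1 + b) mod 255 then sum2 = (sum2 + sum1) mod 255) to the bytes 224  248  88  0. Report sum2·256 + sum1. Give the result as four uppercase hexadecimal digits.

Running sums (mod 255):
  after byte 0 (224): sum1=224, sum2=224
  after byte 1 (248): sum1=217, sum2=186
  after byte 2 (88): sum1=50, sum2=236
  after byte 3 (0): sum1=50, sum2=31
Checksum = sum2·256 + sum1 = 31·256 + 50 = 7986 = 0x1F32.

1F32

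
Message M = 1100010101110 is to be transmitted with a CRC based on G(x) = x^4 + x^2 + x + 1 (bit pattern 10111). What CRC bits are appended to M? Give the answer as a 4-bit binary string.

0001

Append 4 zeros: 11000101011100000. Divide by 10111 (XOR where the leading bit is 1):
  pos 0: 11000 XOR 10111 = 01111
  pos 1: 11111 XOR 10111 = 01000
  pos 2: 10000 XOR 10111 = 00111
  pos 4: 11110 XOR 10111 = 01001
  pos 5: 10011 XOR 10111 = 00100
  pos 7: 10011 XOR 10111 = 00100
  pos 9: 10000 XOR 10111 = 00111
  pos 11: 11100 XOR 10111 = 01011
  pos 12: 10110 XOR 10111 = 00001
Remainder (last 4 bits) = 0001. This is the CRC / FCS.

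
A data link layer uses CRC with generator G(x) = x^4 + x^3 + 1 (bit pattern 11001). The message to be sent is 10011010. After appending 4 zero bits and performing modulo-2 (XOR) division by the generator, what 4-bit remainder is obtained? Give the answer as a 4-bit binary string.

1111

Append 4 zeros: 100110100000. Divide by 11001 (XOR where the leading bit is 1):
  pos 0: 10011 XOR 11001 = 01010
  pos 1: 10100 XOR 11001 = 01101
  pos 2: 11011 XOR 11001 = 00010
  pos 5: 10000 XOR 11001 = 01001
  pos 6: 10010 XOR 11001 = 01011
  pos 7: 10110 XOR 11001 = 01111
Remainder (last 4 bits) = 1111. This is the CRC / FCS.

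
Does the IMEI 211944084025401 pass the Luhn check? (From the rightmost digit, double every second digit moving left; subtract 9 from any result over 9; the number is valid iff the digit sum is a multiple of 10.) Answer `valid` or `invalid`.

invalid

From the right, keep odd positions and double even positions (subtract 9 from any doubled value over 9):
  doubled (positions 2,4,...): 0 1 0 7 8 9 2 → sum 27
  kept (positions 1,3,...): 1 4 2 4 0 4 1 2 → sum 18
Total = 45.
45 mod 10 = 5, so the number is invalid.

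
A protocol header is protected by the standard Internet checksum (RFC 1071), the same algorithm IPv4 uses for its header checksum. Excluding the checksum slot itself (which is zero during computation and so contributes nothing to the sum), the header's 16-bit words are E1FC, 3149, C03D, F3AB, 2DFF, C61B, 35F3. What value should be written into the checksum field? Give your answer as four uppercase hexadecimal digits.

One's-complement addition (fold any carry out of bit 15 back into bit 0):
  0xE1FC + 0x3149 = 0x11345 → wrap carry → 0x1346
  0x1346 + 0xC03D = 0x0D383
  0xD383 + 0xF3AB = 0x1C72E → wrap carry → 0xC72F
  0xC72F + 0x2DFF = 0x0F52E
  0xF52E + 0xC61B = 0x1BB49 → wrap carry → 0xBB4A
  0xBB4A + 0x35F3 = 0x0F13D
One's-complement sum = 0xF13D.
Checksum = ~0xF13D & 0xFFFF = 0x0EC2.

0EC2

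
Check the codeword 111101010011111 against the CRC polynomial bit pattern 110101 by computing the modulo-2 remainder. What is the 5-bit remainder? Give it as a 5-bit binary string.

Modulo-2 division of 111101010011111 by 110101:
  pos 0: 111101 XOR 110101 = 001000
  pos 2: 100001 XOR 110101 = 010100
  pos 3: 101000 XOR 110101 = 011101
  pos 4: 111010 XOR 110101 = 001111
  pos 6: 111111 XOR 110101 = 001010
  pos 8: 101011 XOR 110101 = 011110
  pos 9: 111101 XOR 110101 = 001000
Remainder = 01000 (nonzero — an error is detected).

01000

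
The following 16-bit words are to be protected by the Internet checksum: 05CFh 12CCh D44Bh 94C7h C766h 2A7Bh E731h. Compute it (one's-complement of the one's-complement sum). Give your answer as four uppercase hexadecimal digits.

A53D

One's-complement addition (fold any carry out of bit 15 back into bit 0):
  0x05CF + 0x12CC = 0x0189B
  0x189B + 0xD44B = 0x0ECE6
  0xECE6 + 0x94C7 = 0x181AD → wrap carry → 0x81AE
  0x81AE + 0xC766 = 0x14914 → wrap carry → 0x4915
  0x4915 + 0x2A7B = 0x07390
  0x7390 + 0xE731 = 0x15AC1 → wrap carry → 0x5AC2
One's-complement sum = 0x5AC2.
Checksum = ~0x5AC2 & 0xFFFF = 0xA53D.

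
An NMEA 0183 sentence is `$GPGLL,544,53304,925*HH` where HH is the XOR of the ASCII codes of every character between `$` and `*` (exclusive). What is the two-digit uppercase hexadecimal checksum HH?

XOR the ASCII codes of the payload characters:
  'G' = 0x47 → acc = 0x47
  'P' = 0x50 → acc = 0x17
  'G' = 0x47 → acc = 0x50
  'L' = 0x4C → acc = 0x1C
  'L' = 0x4C → acc = 0x50
  ',' = 0x2C → acc = 0x7C
  '5' = 0x35 → acc = 0x49
  '4' = 0x34 → acc = 0x7D
  '4' = 0x34 → acc = 0x49
  ',' = 0x2C → acc = 0x65
  '5' = 0x35 → acc = 0x50
  '3' = 0x33 → acc = 0x63
  '3' = 0x33 → acc = 0x50
  '0' = 0x30 → acc = 0x60
  '4' = 0x34 → acc = 0x54
  ',' = 0x2C → acc = 0x78
  '9' = 0x39 → acc = 0x41
  '2' = 0x32 → acc = 0x73
  '5' = 0x35 → acc = 0x46
Checksum = 0x46.

46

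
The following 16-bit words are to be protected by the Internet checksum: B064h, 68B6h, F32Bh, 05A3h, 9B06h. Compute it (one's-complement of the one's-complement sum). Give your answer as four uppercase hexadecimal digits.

One's-complement addition (fold any carry out of bit 15 back into bit 0):
  0xB064 + 0x68B6 = 0x1191A → wrap carry → 0x191B
  0x191B + 0xF32B = 0x10C46 → wrap carry → 0x0C47
  0x0C47 + 0x05A3 = 0x011EA
  0x11EA + 0x9B06 = 0x0ACF0
One's-complement sum = 0xACF0.
Checksum = ~0xACF0 & 0xFFFF = 0x530F.

530F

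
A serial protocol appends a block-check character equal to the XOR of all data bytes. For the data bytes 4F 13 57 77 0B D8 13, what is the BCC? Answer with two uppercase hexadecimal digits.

BC

XOR the bytes together:
  start with 0x4F
  0x4F ⊕ 0x13 = 0x5C
  0x5C ⊕ 0x57 = 0x0B
  0x0B ⊕ 0x77 = 0x7C
  0x7C ⊕ 0x0B = 0x77
  0x77 ⊕ 0xD8 = 0xAF
  0xAF ⊕ 0x13 = 0xBC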